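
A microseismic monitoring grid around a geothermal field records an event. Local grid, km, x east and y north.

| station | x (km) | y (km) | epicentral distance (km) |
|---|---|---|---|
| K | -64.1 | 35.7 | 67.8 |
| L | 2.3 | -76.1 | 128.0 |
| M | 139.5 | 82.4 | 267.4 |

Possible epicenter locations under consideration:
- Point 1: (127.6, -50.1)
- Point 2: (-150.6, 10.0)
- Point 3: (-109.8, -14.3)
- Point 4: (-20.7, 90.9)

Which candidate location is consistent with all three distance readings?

Point 3

For each candidate, compare |candidate − station| to the reported distance:
Point 1: residuals K 142.2, L 0.0, M 134.4 → max 142.2 km
Point 2: residuals K 22.4, L 47.5, M 31.6 → max 47.5 km
Point 3: residuals K 0.1, L 0.0, M 0.0 → max 0.1 km
Point 4: residuals K 2.4, L 40.6, M 107.0 → max 107.0 km
Only Point 3 has all residuals ≈ 0.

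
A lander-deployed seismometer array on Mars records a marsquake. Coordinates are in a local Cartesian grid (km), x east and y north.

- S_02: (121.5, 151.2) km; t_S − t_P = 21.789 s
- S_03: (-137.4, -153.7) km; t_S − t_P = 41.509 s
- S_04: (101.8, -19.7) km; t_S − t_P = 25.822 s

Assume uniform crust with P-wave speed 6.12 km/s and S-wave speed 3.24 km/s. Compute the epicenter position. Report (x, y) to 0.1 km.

-22.1 km east, 107.8 km north

Distance from S−P lag: d = Δt · v_P v_S / (v_P − v_S) = Δt · (6.12·3.24)/(6.12−3.24) ≈ 6.8850·Δt.
So d_S_02 = 150.02, d_S_03 = 285.79, d_S_04 = 177.78 km.
Circle about each station: (x − 121.5)² + (y − 151.2)² = 150.02²; (x + 137.4)² + (y + 153.7)² = 285.79²; (x − 101.8)² + (y + 19.7)² = 177.78².
Subtracting the S_02 equation from the S_03 and S_04 equations removes the quadratic terms:
-517.8 x − 609.8 y = -54291.16
-39.4 x − 341.8 y = -35972.09
Solving the 2×2 system: x ≈ -22.1, y ≈ 107.8 km.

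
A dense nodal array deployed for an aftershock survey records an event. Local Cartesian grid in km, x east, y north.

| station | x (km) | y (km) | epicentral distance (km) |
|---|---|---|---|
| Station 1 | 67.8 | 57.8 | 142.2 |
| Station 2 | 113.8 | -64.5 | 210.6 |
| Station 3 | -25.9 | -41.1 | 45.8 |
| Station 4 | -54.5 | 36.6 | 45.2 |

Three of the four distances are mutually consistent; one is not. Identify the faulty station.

Station 2

Solve using three stations at a time. Using Station 1, Station 3, Station 4 (subtract circle equations pairwise → linear system) gives (x, y) ≈ (-58.0, -8.5).
Distances from that point to each station vs reported:
  Station 1: calculated 142.2 vs reported 142.2 → residual 0.0 km
  Station 2: calculated 180.7 vs reported 210.6 → residual 29.9 km
  Station 3: calculated 45.8 vs reported 45.8 → residual 0.0 km
  Station 4: calculated 45.2 vs reported 45.2 → residual 0.0 km
Station 1, Station 3, Station 4 are mutually consistent (residuals ≈ 0); Station 2 is off by 29.9 km.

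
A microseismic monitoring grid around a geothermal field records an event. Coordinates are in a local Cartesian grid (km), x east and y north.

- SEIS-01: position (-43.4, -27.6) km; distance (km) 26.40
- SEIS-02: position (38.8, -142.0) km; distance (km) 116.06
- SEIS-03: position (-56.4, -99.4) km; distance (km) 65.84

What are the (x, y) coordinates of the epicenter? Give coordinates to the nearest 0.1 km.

Circle about each station: (x + 43.4)² + (y + 27.6)² = 26.40²; (x − 38.8)² + (y + 142.0)² = 116.06²; (x + 56.4)² + (y + 99.4)² = 65.84².
Subtracting the SEIS-01 equation from the SEIS-02 and SEIS-03 equations removes the quadratic terms:
164.4 x − 228.8 y = 6251.16
-26.0 x − 143.6 y = 6778.05
Solving the 2×2 system: x ≈ -22.1, y ≈ -43.2 km.
Check against SEIS-01 (with the unrounded x, y): √((x + 43.4)²+(y + 27.6)²) = 26.40 ≈ 26.40 km. ✓

x ≈ -22.1 km, y ≈ -43.2 km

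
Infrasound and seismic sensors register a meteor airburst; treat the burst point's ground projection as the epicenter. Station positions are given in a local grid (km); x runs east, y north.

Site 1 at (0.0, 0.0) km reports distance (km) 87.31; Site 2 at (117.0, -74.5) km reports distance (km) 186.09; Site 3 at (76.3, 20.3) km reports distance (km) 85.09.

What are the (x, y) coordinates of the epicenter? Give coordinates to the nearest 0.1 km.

x ≈ 20.8 km, y ≈ 84.8 km

Circle about each station: x² + y² = 87.31²; (x − 117.0)² + (y + 74.5)² = 186.09²; (x − 76.3)² + (y − 20.3)² = 85.09².
Subtracting the Site 1 equation from the Site 2 and Site 3 equations removes the quadratic terms:
234.0 x − 149.0 y = -7767.20
152.6 x + 40.6 y = 6616.51
Solving the 2×2 system: x ≈ 20.8, y ≈ 84.8 km.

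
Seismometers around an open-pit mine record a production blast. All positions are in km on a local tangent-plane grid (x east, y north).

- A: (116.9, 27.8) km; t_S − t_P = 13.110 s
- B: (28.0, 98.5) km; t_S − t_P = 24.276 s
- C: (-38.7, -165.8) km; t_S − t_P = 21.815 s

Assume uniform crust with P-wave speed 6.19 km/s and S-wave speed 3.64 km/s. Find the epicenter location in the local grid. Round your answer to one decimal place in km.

(136.9, -86.3)

Distance from S−P lag: d = Δt · v_P v_S / (v_P − v_S) = Δt · (6.19·3.64)/(6.19−3.64) ≈ 8.8359·Δt.
So d_A = 115.84, d_B = 214.50, d_C = 192.76 km.
Circle about each station: (x − 116.9)² + (y − 27.8)² = 115.84²; (x − 28.0)² + (y − 98.5)² = 214.50²; (x + 38.7)² + (y + 165.8)² = 192.76².
Subtracting the A equation from the B and C equations removes the quadratic terms:
-177.8 x + 141.4 y = -36543.54
-311.2 x − 387.2 y = -9188.63
Solving the 2×2 system: x ≈ 136.9, y ≈ -86.3 km.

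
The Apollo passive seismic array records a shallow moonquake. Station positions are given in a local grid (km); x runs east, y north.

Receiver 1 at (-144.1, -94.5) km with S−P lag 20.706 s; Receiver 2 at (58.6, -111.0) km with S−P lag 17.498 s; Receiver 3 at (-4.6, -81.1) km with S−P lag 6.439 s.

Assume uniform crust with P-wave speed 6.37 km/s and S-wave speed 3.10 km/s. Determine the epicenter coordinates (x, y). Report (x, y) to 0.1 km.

Distance from S−P lag: d = Δt · v_P v_S / (v_P − v_S) = Δt · (6.37·3.10)/(6.37−3.10) ≈ 6.0388·Δt.
So d_Receiver 1 = 125.04, d_Receiver 2 = 105.67, d_Receiver 3 = 38.88 km.
Circle about each station: (x + 144.1)² + (y + 94.5)² = 125.04²; (x − 58.6)² + (y + 111.0)² = 105.67²; (x + 4.6)² + (y + 81.1)² = 38.88².
Subtracting pairs of circle equations eliminates x²+y² and gives linear equations (the radical axes):
405.4 x − 33.0 y = -9471.25
279.0 x + 26.8 y = -8973.34
Solving the 2×2 system: x ≈ -27.4, y ≈ -49.6 km.

x ≈ -27.4 km, y ≈ -49.6 km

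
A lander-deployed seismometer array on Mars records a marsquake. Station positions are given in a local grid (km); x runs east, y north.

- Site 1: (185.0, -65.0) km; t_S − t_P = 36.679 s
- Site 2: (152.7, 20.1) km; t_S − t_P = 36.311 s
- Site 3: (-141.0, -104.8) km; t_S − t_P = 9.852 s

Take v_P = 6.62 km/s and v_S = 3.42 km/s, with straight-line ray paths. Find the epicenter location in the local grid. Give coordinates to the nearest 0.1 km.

Distance from S−P lag: d = Δt · v_P v_S / (v_P − v_S) = Δt · (6.62·3.42)/(6.62−3.42) ≈ 7.0751·Δt.
So d_Site 1 = 259.51, d_Site 2 = 256.90, d_Site 3 = 69.70 km.
Circle about each station: (x − 185.0)² + (y + 65.0)² = 259.51²; (x − 152.7)² + (y − 20.1)² = 256.90²; (x + 141.0)² + (y + 104.8)² = 69.70².
Subtracting the Site 1 equation from the Site 2 and Site 3 equations removes the quadratic terms:
-64.6 x + 170.2 y = -13380.87
-652.0 x − 79.6 y = 54901.39
Solving the 2×2 system: x ≈ -71.3, y ≈ -105.7 km.
Check against Site 1 (with the unrounded x, y): √((x − 185.0)²+(y + 65.0)²) = 259.51 ≈ 259.51 km. ✓

(-71.3, -105.7)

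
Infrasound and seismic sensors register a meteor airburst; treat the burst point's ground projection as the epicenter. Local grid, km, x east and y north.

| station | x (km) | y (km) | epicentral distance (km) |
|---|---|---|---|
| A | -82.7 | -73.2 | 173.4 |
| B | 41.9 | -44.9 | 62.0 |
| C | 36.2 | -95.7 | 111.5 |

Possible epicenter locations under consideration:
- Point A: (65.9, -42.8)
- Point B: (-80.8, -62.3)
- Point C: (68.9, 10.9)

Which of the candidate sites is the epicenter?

For each candidate, compare |candidate − station| to the reported distance:
Point A: residuals A 21.7, B 37.9, C 50.8 → max 50.8 km
Point B: residuals A 162.3, B 61.9, C 10.2 → max 162.3 km
Point C: residuals A 0.0, B 0.0, C 0.0 → max 0.0 km
Only Point C has all residuals ≈ 0.

Point C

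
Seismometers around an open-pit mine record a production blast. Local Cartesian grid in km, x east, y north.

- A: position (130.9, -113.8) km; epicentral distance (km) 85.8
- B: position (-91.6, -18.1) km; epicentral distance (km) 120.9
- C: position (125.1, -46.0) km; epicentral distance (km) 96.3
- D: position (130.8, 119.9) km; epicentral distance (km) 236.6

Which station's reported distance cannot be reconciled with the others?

Solve using three stations at a time. Using A, C, D (subtract circle equations pairwise → linear system) gives (x, y) ≈ (46.1, -101.0).
Distances from that point to each station vs reported:
  A: calculated 85.7 vs reported 85.8 → residual 0.1 km
  B: calculated 160.8 vs reported 120.9 → residual 39.9 km
  C: calculated 96.2 vs reported 96.3 → residual 0.1 km
  D: calculated 236.6 vs reported 236.6 → residual 0.0 km
A, C, D are mutually consistent (residuals ≈ 0); B is off by 39.9 km.

B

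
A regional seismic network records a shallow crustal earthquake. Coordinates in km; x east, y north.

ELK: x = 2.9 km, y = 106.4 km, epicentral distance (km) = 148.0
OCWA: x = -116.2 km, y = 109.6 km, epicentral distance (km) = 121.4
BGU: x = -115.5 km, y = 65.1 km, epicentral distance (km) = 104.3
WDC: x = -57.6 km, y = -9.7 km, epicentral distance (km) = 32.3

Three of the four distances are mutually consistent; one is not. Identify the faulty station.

Solve using three stations at a time. Using ELK, OCWA, WDC (subtract circle equations pairwise → linear system) gives (x, y) ≈ (-89.9, -8.9).
Distances from that point to each station vs reported:
  ELK: calculated 148.0 vs reported 148.0 → residual 0.0 km
  OCWA: calculated 121.4 vs reported 121.4 → residual 0.0 km
  BGU: calculated 78.3 vs reported 104.3 → residual 26.0 km
  WDC: calculated 32.3 vs reported 32.3 → residual 0.0 km
ELK, OCWA, WDC are mutually consistent (residuals ≈ 0); BGU is off by 26.0 km.

BGU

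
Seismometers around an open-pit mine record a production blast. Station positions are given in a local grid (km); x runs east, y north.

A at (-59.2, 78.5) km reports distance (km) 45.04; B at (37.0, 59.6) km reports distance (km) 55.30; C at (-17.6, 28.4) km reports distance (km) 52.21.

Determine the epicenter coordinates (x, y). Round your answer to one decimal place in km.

Circle about each station: (x + 59.2)² + (y − 78.5)² = 45.04²; (x − 37.0)² + (y − 59.6)² = 55.30²; (x + 17.6)² + (y − 28.4)² = 52.21².
Subtracting the A equation from the B and C equations removes the quadratic terms:
192.4 x − 37.8 y = -5775.22
83.2 x − 100.2 y = -9247.85
Solving the 2×2 system: x ≈ -14.2, y ≈ 80.5 km.
Check against A (with the unrounded x, y): √((x + 59.2)²+(y − 78.5)²) = 45.04 ≈ 45.04 km. ✓

-14.2 km east, 80.5 km north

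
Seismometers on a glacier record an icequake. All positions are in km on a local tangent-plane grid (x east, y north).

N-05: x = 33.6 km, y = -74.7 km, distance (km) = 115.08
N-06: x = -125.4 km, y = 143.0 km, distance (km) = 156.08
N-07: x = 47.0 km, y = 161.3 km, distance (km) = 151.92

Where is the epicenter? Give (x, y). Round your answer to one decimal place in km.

Circle about each station: (x − 33.6)² + (y + 74.7)² = 115.08²; (x + 125.4)² + (y − 143.0)² = 156.08²; (x − 47.0)² + (y − 161.3)² = 151.92².
Subtracting the N-05 equation from the N-06 and N-07 equations removes the quadratic terms:
-318.0 x + 435.4 y = 18347.55
26.8 x + 472.0 y = 11681.36
Solving the 2×2 system: x ≈ -22.1, y ≈ 26.0 km.
Check against N-05 (with the unrounded x, y): √((x − 33.6)²+(y + 74.7)²) = 115.08 ≈ 115.08 km. ✓

(-22.1, 26.0)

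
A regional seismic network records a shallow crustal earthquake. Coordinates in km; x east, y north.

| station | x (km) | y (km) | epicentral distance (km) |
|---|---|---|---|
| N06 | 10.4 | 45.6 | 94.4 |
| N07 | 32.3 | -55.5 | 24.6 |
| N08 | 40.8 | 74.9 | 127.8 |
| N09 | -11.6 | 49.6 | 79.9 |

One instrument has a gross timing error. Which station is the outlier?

N09

Solve using three stations at a time. Using N06, N07, N08 (subtract circle equations pairwise → linear system) gives (x, y) ≈ (8.6, -48.8).
Distances from that point to each station vs reported:
  N06: calculated 94.4 vs reported 94.4 → residual 0.0 km
  N07: calculated 24.6 vs reported 24.6 → residual 0.0 km
  N08: calculated 127.8 vs reported 127.8 → residual 0.0 km
  N09: calculated 100.4 vs reported 79.9 → residual 20.5 km
N06, N07, N08 are mutually consistent (residuals ≈ 0); N09 is off by 20.5 km.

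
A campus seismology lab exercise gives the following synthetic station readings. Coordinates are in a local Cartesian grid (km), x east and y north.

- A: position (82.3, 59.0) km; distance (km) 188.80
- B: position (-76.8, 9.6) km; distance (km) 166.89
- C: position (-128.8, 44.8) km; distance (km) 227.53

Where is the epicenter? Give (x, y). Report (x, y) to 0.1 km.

x ≈ 26.6 km, y ≈ -121.4 km

Circle about each station: (x − 82.3)² + (y − 59.0)² = 188.80²; (x + 76.8)² + (y − 9.6)² = 166.89²; (x + 128.8)² + (y − 44.8)² = 227.53².
Subtracting the A equation from the B and C equations removes the quadratic terms:
-318.2 x − 98.8 y = 3529.28
-422.2 x − 28.4 y = -7782.27
Solving the 2×2 system: x ≈ 26.6, y ≈ -121.4 km.
Check against A (with the unrounded x, y): √((x − 82.3)²+(y − 59.0)²) = 188.79 ≈ 188.80 km. ✓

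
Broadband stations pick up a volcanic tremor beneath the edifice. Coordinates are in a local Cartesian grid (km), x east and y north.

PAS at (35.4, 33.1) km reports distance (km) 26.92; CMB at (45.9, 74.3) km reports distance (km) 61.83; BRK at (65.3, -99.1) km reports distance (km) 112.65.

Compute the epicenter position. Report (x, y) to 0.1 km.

Circle about each station: (x − 35.4)² + (y − 33.1)² = 26.92²; (x − 45.9)² + (y − 74.3)² = 61.83²; (x − 65.3)² + (y + 99.1)² = 112.65².
Subtracting pairs of circle equations eliminates x²+y² and gives linear equations (the radical axes):
21.0 x + 82.4 y = 2180.27
59.8 x − 264.4 y = -229.21
Solving the 2×2 system: x ≈ 53.2, y ≈ 12.9 km.
Check against PAS (with the unrounded x, y): √((x − 35.4)²+(y − 33.1)²) = 26.93 ≈ 26.92 km. ✓

(53.2, 12.9)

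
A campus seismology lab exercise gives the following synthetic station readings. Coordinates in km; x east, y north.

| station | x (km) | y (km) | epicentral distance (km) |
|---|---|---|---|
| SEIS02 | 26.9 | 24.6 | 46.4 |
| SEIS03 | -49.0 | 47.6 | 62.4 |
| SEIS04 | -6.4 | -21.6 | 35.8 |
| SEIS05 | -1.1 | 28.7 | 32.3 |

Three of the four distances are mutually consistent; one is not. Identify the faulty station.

SEIS04

Solve using three stations at a time. Using SEIS02, SEIS03, SEIS05 (subtract circle equations pairwise → linear system) gives (x, y) ≈ (-11.1, -1.9).
Distances from that point to each station vs reported:
  SEIS02: calculated 46.3 vs reported 46.4 → residual 0.1 km
  SEIS03: calculated 62.3 vs reported 62.4 → residual 0.1 km
  SEIS04: calculated 20.3 vs reported 35.8 → residual 15.5 km
  SEIS05: calculated 32.2 vs reported 32.3 → residual 0.1 km
SEIS02, SEIS03, SEIS05 are mutually consistent (residuals ≈ 0); SEIS04 is off by 15.5 km.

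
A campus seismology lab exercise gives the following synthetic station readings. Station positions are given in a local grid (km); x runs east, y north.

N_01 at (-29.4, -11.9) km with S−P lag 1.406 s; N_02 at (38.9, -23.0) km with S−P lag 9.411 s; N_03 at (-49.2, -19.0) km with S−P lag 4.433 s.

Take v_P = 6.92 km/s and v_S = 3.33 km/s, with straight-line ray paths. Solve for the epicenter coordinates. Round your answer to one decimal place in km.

(-21.0, -15.2)

Distance from S−P lag: d = Δt · v_P v_S / (v_P − v_S) = Δt · (6.92·3.33)/(6.92−3.33) ≈ 6.4188·Δt.
So d_N_01 = 9.02, d_N_02 = 60.41, d_N_03 = 28.45 km.
Circle about each station: (x + 29.4)² + (y + 11.9)² = 9.02²; (x − 38.9)² + (y + 23.0)² = 60.41²; (x + 49.2)² + (y + 19.0)² = 28.45².
Subtracting the N_01 equation from the N_02 and N_03 equations removes the quadratic terms:
136.6 x − 22.2 y = -2531.77
-39.6 x − 14.2 y = 1047.63
Solving the 2×2 system: x ≈ -21.0, y ≈ -15.2 km.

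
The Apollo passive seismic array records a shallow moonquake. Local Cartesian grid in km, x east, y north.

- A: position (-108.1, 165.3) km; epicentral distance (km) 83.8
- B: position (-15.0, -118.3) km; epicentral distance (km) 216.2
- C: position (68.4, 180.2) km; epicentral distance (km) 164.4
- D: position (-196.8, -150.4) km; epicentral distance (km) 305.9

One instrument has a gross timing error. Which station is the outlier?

D

Solve using three stations at a time. Using A, B, C (subtract circle equations pairwise → linear system) gives (x, y) ≈ (-69.6, 90.9).
Distances from that point to each station vs reported:
  A: calculated 83.8 vs reported 83.8 → residual 0.0 km
  B: calculated 216.2 vs reported 216.2 → residual 0.0 km
  C: calculated 164.4 vs reported 164.4 → residual 0.0 km
  D: calculated 272.8 vs reported 305.9 → residual 33.1 km
A, B, C are mutually consistent (residuals ≈ 0); D is off by 33.1 km.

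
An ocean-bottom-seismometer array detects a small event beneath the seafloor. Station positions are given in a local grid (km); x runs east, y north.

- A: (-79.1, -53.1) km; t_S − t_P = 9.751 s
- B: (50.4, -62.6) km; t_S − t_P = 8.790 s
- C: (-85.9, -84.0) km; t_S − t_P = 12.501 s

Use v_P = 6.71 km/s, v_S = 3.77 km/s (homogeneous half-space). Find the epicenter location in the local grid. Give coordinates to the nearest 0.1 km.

Distance from S−P lag: d = Δt · v_P v_S / (v_P − v_S) = Δt · (6.71·3.77)/(6.71−3.77) ≈ 8.6043·Δt.
So d_A = 83.90, d_B = 75.63, d_C = 107.56 km.
Circle about each station: (x + 79.1)² + (y + 53.1)² = 83.90²; (x − 50.4)² + (y + 62.6)² = 75.63²; (x + 85.9)² + (y + 84.0)² = 107.56².
Subtracting the A equation from the B and C equations removes the quadratic terms:
259.0 x − 19.0 y = -1298.19
-13.6 x − 61.8 y = 828.45
Solving the 2×2 system: x ≈ -5.9, y ≈ -12.1 km.

x ≈ -5.9 km, y ≈ -12.1 km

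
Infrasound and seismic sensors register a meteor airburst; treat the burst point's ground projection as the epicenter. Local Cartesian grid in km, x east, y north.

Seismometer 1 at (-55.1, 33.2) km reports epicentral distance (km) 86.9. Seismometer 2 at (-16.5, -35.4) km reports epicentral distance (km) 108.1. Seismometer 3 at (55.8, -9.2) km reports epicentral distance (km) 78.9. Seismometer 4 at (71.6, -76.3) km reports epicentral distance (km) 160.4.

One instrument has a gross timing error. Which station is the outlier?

Solve using three stations at a time. Using Seismometer 1, Seismometer 2, Seismometer 3 (subtract circle equations pairwise → linear system) gives (x, y) ≈ (26.2, 63.9).
Distances from that point to each station vs reported:
  Seismometer 1: calculated 86.9 vs reported 86.9 → residual 0.0 km
  Seismometer 2: calculated 108.1 vs reported 108.1 → residual 0.0 km
  Seismometer 3: calculated 78.9 vs reported 78.9 → residual 0.0 km
  Seismometer 4: calculated 147.4 vs reported 160.4 → residual 13.0 km
Seismometer 1, Seismometer 2, Seismometer 3 are mutually consistent (residuals ≈ 0); Seismometer 4 is off by 13.0 km.

Seismometer 4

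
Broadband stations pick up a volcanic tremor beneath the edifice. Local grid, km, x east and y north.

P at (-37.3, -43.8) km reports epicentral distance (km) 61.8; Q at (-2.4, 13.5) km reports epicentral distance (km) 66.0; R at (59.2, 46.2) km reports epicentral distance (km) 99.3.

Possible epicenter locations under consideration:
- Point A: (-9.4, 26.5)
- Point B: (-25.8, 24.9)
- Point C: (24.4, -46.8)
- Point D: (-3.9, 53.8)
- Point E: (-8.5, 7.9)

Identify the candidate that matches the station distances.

Point C

For each candidate, compare |candidate − station| to the reported distance:
Point A: residuals P 13.8, Q 51.2, R 27.9 → max 51.2 km
Point B: residuals P 7.9, Q 40.0, R 11.7 → max 40.0 km
Point C: residuals P 0.0, Q 0.0, R 0.0 → max 0.0 km
Point D: residuals P 41.4, Q 25.7, R 35.7 → max 41.4 km
Point E: residuals P 2.6, Q 57.7, R 21.5 → max 57.7 km
Only Point C has all residuals ≈ 0.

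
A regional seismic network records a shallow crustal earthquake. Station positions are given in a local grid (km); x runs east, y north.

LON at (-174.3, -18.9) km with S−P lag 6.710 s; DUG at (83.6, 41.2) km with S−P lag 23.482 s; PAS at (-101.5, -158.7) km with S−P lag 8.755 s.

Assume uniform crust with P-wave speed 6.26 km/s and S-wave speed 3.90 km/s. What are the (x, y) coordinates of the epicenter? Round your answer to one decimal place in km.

(-130.8, -73.0)

Distance from S−P lag: d = Δt · v_P v_S / (v_P − v_S) = Δt · (6.26·3.90)/(6.26−3.90) ≈ 10.3449·Δt.
So d_LON = 69.41, d_DUG = 242.92, d_PAS = 90.57 km.
Circle about each station: (x + 174.3)² + (y + 18.9)² = 69.41²; (x − 83.6)² + (y − 41.2)² = 242.92²; (x + 101.5)² + (y + 158.7)² = 90.57².
Subtracting the LON equation from the DUG and PAS equations removes the quadratic terms:
515.8 x + 120.2 y = -76243.68
145.6 x − 279.6 y = 1365.06
Solving the 2×2 system: x ≈ -130.8, y ≈ -73.0 km.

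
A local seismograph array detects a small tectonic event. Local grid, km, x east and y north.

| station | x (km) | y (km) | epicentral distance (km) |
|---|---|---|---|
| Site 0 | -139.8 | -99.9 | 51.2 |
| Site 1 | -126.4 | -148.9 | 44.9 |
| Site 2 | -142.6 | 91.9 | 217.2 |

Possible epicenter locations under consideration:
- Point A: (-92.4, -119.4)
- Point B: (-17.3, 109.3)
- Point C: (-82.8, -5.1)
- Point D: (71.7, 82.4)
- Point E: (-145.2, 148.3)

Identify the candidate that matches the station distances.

Point A

For each candidate, compare |candidate − station| to the reported distance:
Point A: residuals Site 0 0.1, Site 1 0.1, Site 2 0.0 → max 0.1 km
Point B: residuals Site 0 191.2, Site 1 235.4, Site 2 90.7 → max 235.4 km
Point C: residuals Site 0 59.4, Site 1 105.4, Site 2 103.2 → max 105.4 km
Point D: residuals Site 0 228.0, Site 1 259.6, Site 2 2.7 → max 259.6 km
Point E: residuals Site 0 197.1, Site 1 252.9, Site 2 160.7 → max 252.9 km
Only Point A has all residuals ≈ 0.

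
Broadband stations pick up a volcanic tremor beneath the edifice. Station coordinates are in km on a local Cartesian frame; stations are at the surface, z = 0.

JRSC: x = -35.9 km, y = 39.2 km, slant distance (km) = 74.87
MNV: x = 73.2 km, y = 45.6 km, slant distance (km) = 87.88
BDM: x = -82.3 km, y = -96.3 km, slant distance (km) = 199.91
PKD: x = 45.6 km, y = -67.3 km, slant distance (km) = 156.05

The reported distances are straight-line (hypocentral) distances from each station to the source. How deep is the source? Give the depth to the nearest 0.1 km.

depth ≈ 49.4 km

Each station gives a sphere (x−x_i)² + (y−y_i)² + z² = d_i² (stations at z=0).
Subtracting the JRSC sphere from MNV and BDM: z² cancels, leaving linear equations in x and y:
218.2 x + 12.8 y = 2494.77
-92.8 x − 271.0 y = -21136.96
Solving: x ≈ 6.999, y ≈ 75.600 km (keep extra digits for the depth step; rounded: 7.0, 75.6).
Then from the JRSC sphere: z² = 74.87² − (x + 35.9)² − (y − 39.2)² with x = 6.999, y = 75.600, so z ≈ 49.399 ≈ 49.4 km.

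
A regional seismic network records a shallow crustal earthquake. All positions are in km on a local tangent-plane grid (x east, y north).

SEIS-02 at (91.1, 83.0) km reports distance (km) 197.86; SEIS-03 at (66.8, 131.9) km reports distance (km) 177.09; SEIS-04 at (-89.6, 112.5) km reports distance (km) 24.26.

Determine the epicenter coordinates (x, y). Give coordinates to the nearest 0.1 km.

-106.4 km east, 95.0 km north

Circle about each station: (x − 91.1)² + (y − 83.0)² = 197.86²; (x − 66.8)² + (y − 131.9)² = 177.09²; (x + 89.6)² + (y − 112.5)² = 24.26².
Subtracting the SEIS-02 equation from the SEIS-03 and SEIS-04 equations removes the quadratic terms:
-48.6 x + 97.8 y = 14459.35
-361.4 x + 59.0 y = 44056.23
Solving the 2×2 system: x ≈ -106.4, y ≈ 95.0 km.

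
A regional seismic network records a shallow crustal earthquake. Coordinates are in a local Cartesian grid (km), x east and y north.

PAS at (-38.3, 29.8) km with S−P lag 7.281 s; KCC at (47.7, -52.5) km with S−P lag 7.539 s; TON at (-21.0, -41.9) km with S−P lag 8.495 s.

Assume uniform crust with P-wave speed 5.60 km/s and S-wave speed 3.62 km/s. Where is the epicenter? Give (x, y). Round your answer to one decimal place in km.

Distance from S−P lag: d = Δt · v_P v_S / (v_P − v_S) = Δt · (5.60·3.62)/(5.60−3.62) ≈ 10.2384·Δt.
So d_PAS = 74.55, d_KCC = 77.19, d_TON = 86.98 km.
Circle about each station: (x + 38.3)² + (y − 29.8)² = 74.55²; (x − 47.7)² + (y + 52.5)² = 77.19²; (x + 21.0)² + (y + 41.9)² = 86.98².
Subtracting the PAS equation from the KCC and TON equations removes the quadratic terms:
172.0 x − 164.6 y = 2276.02
34.6 x − 143.4 y = -2166.14
Solving the 2×2 system: x ≈ 36.0, y ≈ 23.8 km.
Check against PAS (with the unrounded x, y): √((x + 38.3)²+(y − 29.8)²) = 74.54 ≈ 74.55 km. ✓

36.0 km east, 23.8 km north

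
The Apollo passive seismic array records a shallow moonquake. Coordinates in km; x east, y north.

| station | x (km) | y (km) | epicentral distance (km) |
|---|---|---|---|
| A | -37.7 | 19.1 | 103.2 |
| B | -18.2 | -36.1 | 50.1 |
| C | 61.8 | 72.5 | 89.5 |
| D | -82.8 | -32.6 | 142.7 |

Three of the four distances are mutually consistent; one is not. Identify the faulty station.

B

Solve using three stations at a time. Using A, C, D (subtract circle equations pairwise → linear system) gives (x, y) ≈ (58.9, -16.7).
Distances from that point to each station vs reported:
  A: calculated 103.0 vs reported 103.2 → residual 0.2 km
  B: calculated 79.5 vs reported 50.1 → residual 29.4 km
  C: calculated 89.3 vs reported 89.5 → residual 0.2 km
  D: calculated 142.6 vs reported 142.7 → residual 0.1 km
A, C, D are mutually consistent (residuals ≈ 0); B is off by 29.4 km.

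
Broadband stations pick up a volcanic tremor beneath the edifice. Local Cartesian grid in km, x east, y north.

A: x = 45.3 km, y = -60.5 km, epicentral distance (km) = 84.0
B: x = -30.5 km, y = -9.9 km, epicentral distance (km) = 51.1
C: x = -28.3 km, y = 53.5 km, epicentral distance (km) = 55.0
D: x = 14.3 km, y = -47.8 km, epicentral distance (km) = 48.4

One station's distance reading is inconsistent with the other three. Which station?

D

Solve using three stations at a time. Using A, B, C (subtract circle equations pairwise → linear system) gives (x, y) ≈ (13.0, 17.1).
Distances from that point to each station vs reported:
  A: calculated 84.0 vs reported 84.0 → residual 0.0 km
  B: calculated 51.2 vs reported 51.1 → residual 0.1 km
  C: calculated 55.1 vs reported 55.0 → residual 0.1 km
  D: calculated 64.9 vs reported 48.4 → residual 16.5 km
A, B, C are mutually consistent (residuals ≈ 0); D is off by 16.5 km.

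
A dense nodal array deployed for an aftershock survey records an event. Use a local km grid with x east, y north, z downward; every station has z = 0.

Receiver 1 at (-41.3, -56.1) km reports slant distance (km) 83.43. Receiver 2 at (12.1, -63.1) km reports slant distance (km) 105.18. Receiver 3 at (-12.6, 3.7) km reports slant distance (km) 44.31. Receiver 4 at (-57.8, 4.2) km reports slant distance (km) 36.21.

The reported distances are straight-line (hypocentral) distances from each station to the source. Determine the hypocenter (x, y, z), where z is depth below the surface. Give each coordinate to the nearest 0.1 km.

Each station gives a sphere (x−x_i)² + (y−y_i)² + z² = d_i² (stations at z=0).
Subtracting the Receiver 1 sphere from Receiver 2 and Receiver 3: z² cancels, leaving linear equations in x and y:
106.8 x − 14.0 y = -4827.15
57.4 x + 119.6 y = 316.74
Solving: x ≈ -42.196, y ≈ 22.900 km (keep extra digits for the depth step; rounded: -42.2, 22.9).
Then from the Receiver 1 sphere: z² = 83.43² − (x + 41.3)² − (y + 56.1)² with x = -42.196, y = 22.900, so z ≈ 26.810 ≈ 26.8 km.

x ≈ -42.2 km, y ≈ 22.9 km, depth ≈ 26.8 km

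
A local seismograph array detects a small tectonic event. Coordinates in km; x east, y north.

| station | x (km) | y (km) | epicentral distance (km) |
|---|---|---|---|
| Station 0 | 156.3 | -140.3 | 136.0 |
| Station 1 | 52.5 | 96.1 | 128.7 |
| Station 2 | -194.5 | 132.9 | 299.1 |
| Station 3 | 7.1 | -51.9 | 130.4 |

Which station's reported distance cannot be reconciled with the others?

Station 2

Solve using three stations at a time. Using Station 0, Station 1, Station 3 (subtract circle equations pairwise → linear system) gives (x, y) ≈ (129.5, -7.0).
Distances from that point to each station vs reported:
  Station 0: calculated 136.0 vs reported 136.0 → residual 0.0 km
  Station 1: calculated 128.7 vs reported 128.7 → residual 0.0 km
  Station 2: calculated 352.9 vs reported 299.1 → residual 53.8 km
  Station 3: calculated 130.4 vs reported 130.4 → residual 0.0 km
Station 0, Station 1, Station 3 are mutually consistent (residuals ≈ 0); Station 2 is off by 53.8 km.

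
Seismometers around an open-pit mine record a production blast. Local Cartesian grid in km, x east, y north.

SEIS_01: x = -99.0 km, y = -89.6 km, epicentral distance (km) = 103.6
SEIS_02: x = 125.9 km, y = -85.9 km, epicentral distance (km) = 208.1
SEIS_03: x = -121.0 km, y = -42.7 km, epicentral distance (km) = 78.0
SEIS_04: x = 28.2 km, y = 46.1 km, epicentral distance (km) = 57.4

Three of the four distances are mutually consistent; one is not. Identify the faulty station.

Solve using three stations at a time. Using SEIS_01, SEIS_02, SEIS_03 (subtract circle equations pairwise → linear system) gives (x, y) ≈ (-60.5, 6.6).
Distances from that point to each station vs reported:
  SEIS_01: calculated 103.6 vs reported 103.6 → residual 0.0 km
  SEIS_02: calculated 208.1 vs reported 208.1 → residual 0.0 km
  SEIS_03: calculated 78.0 vs reported 78.0 → residual 0.0 km
  SEIS_04: calculated 97.1 vs reported 57.4 → residual 39.7 km
SEIS_01, SEIS_02, SEIS_03 are mutually consistent (residuals ≈ 0); SEIS_04 is off by 39.7 km.

SEIS_04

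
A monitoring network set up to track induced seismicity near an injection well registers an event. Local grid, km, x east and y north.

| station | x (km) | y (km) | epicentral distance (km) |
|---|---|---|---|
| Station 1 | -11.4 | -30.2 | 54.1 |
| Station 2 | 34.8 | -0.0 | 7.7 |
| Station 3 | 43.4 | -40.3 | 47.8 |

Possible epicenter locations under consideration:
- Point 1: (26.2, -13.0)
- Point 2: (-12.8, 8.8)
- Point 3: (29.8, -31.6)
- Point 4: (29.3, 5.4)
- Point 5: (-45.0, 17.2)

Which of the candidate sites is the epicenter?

For each candidate, compare |candidate − station| to the reported distance:
Point 1: residuals Station 1 12.8, Station 2 7.9, Station 3 15.5 → max 15.5 km
Point 2: residuals Station 1 15.1, Station 2 40.7, Station 3 26.8 → max 40.7 km
Point 3: residuals Station 1 12.9, Station 2 24.3, Station 3 31.7 → max 31.7 km
Point 4: residuals Station 1 0.0, Station 2 0.0, Station 3 0.0 → max 0.0 km
Point 5: residuals Station 1 4.0, Station 2 73.9, Station 3 57.7 → max 73.9 km
Only Point 4 has all residuals ≈ 0.

Point 4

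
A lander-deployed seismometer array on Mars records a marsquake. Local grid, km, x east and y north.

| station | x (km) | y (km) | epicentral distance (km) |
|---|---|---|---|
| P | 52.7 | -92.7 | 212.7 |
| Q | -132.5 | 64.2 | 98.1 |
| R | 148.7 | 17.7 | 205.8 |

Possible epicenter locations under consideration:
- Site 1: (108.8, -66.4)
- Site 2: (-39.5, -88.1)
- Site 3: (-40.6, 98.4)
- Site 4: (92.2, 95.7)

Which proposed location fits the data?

For each candidate, compare |candidate − station| to the reported distance:
Site 1: residuals P 150.7, Q 176.3, R 112.7 → max 176.3 km
Site 2: residuals P 120.4, Q 80.3, R 10.1 → max 120.4 km
Site 3: residuals P 0.0, Q 0.0, R 0.0 → max 0.0 km
Site 4: residuals P 20.2, Q 128.8, R 109.5 → max 128.8 km
Only Site 3 has all residuals ≈ 0.

Site 3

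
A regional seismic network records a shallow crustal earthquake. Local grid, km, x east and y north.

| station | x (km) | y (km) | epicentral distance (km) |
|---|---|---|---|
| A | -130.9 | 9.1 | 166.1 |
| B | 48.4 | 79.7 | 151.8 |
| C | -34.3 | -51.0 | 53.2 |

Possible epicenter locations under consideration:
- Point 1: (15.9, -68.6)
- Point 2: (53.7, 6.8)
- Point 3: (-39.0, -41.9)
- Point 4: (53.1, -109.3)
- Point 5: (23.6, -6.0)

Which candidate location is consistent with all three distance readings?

Point 1

For each candidate, compare |candidate − station| to the reported distance:
Point 1: residuals A 0.0, B 0.0, C 0.0 → max 0.0 km
Point 2: residuals A 18.5, B 78.7, C 52.1 → max 78.7 km
Point 3: residuals A 61.0, B 2.0, C 43.0 → max 61.0 km
Point 4: residuals A 52.7, B 37.3, C 51.9 → max 52.7 km
Point 5: residuals A 10.9, B 62.6, C 20.1 → max 62.6 km
Only Point 1 has all residuals ≈ 0.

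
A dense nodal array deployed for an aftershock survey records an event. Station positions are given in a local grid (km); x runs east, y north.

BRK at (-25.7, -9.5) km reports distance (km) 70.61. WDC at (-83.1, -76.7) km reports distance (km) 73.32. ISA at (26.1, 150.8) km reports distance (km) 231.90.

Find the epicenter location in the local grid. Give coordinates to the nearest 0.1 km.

x ≈ -9.8 km, y ≈ -78.3 km

Circle about each station: (x + 25.7)² + (y + 9.5)² = 70.61²; (x + 83.1)² + (y + 76.7)² = 73.32²; (x − 26.1)² + (y − 150.8)² = 231.90².
Subtracting pairs of circle equations eliminates x²+y² and gives linear equations (the radical axes):
-114.8 x − 134.4 y = 11647.71
103.6 x + 320.6 y = -26120.73
Solving the 2×2 system: x ≈ -9.8, y ≈ -78.3 km.
Check against BRK (with the unrounded x, y): √((x + 25.7)²+(y + 9.5)²) = 70.64 ≈ 70.61 km. ✓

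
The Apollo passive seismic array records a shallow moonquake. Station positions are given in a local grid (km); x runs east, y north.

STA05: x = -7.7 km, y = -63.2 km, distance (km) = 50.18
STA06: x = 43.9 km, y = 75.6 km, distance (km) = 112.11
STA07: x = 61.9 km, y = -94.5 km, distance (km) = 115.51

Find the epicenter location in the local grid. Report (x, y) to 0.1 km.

-22.0 km east, -15.1 km north

Circle about each station: (x + 7.7)² + (y + 63.2)² = 50.18²; (x − 43.9)² + (y − 75.6)² = 112.11²; (x − 61.9)² + (y + 94.5)² = 115.51².
Subtracting the STA05 equation from the STA06 and STA07 equations removes the quadratic terms:
103.2 x + 277.6 y = -6461.58
139.2 x − 62.6 y = -2116.20
Solving the 2×2 system: x ≈ -22.0, y ≈ -15.1 km.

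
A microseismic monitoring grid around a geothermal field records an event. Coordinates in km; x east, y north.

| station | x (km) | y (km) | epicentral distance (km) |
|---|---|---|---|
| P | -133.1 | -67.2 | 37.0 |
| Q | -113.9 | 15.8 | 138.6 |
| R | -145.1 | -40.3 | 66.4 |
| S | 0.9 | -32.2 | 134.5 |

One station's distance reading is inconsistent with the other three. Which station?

Q

Solve using three stations at a time. Using P, R, S (subtract circle equations pairwise → linear system) gives (x, y) ≈ (-115.4, -99.7).
Distances from that point to each station vs reported:
  P: calculated 37.0 vs reported 37.0 → residual 0.0 km
  Q: calculated 115.5 vs reported 138.6 → residual 23.1 km
  R: calculated 66.4 vs reported 66.4 → residual 0.0 km
  S: calculated 134.5 vs reported 134.5 → residual 0.0 km
P, R, S are mutually consistent (residuals ≈ 0); Q is off by 23.1 km.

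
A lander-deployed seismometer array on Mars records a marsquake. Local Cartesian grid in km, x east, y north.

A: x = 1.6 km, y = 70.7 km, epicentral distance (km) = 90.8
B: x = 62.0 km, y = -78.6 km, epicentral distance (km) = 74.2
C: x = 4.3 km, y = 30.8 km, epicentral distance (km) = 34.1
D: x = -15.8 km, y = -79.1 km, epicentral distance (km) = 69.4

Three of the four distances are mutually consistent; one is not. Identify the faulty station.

Solve using three stations at a time. Using A, B, D (subtract circle equations pairwise → linear system) gives (x, y) ≈ (18.3, -18.6).
Distances from that point to each station vs reported:
  A: calculated 90.8 vs reported 90.8 → residual 0.0 km
  B: calculated 74.2 vs reported 74.2 → residual 0.0 km
  C: calculated 51.3 vs reported 34.1 → residual 17.2 km
  D: calculated 69.4 vs reported 69.4 → residual 0.0 km
A, B, D are mutually consistent (residuals ≈ 0); C is off by 17.2 km.

C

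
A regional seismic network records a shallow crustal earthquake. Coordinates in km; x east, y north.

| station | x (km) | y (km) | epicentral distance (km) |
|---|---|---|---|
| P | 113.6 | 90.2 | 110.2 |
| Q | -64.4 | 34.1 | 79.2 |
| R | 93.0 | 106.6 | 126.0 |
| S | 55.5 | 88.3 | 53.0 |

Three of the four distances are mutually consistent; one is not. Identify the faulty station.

Solve using three stations at a time. Using P, Q, S (subtract circle equations pairwise → linear system) gives (x, y) ≈ (4.8, 72.8).
Distances from that point to each station vs reported:
  P: calculated 110.2 vs reported 110.2 → residual 0.0 km
  Q: calculated 79.2 vs reported 79.2 → residual 0.0 km
  R: calculated 94.5 vs reported 126.0 → residual 31.5 km
  S: calculated 53.1 vs reported 53.0 → residual 0.1 km
P, Q, S are mutually consistent (residuals ≈ 0); R is off by 31.5 km.

R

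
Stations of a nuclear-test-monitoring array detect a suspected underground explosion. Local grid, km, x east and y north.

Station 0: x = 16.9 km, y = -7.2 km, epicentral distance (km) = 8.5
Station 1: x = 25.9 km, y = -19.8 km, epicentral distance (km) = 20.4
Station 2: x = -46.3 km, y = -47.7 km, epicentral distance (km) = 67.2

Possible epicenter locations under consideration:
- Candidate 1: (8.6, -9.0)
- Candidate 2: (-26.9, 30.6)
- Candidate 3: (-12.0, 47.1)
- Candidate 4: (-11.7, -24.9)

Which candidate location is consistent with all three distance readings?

Candidate 1

For each candidate, compare |candidate − station| to the reported distance:
Candidate 1: residuals Station 0 0.0, Station 1 0.0, Station 2 0.0 → max 0.0 km
Candidate 2: residuals Station 0 49.4, Station 1 52.6, Station 2 13.5 → max 52.6 km
Candidate 3: residuals Station 0 53.0, Station 1 56.5, Station 2 33.6 → max 56.5 km
Candidate 4: residuals Station 0 25.1, Station 1 17.5, Station 2 25.8 → max 25.8 km
Only Candidate 1 has all residuals ≈ 0.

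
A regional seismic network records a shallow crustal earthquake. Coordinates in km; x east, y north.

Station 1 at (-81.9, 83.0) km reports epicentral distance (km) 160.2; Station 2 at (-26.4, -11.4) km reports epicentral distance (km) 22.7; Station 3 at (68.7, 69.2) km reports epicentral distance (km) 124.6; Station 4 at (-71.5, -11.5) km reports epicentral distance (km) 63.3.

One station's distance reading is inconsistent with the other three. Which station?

Station 1

Solve using three stations at a time. Using Station 2, Station 3, Station 4 (subtract circle equations pairwise → linear system) gives (x, y) ≈ (-10.2, -27.2).
Distances from that point to each station vs reported:
  Station 1: calculated 131.5 vs reported 160.2 → residual 28.7 km
  Station 2: calculated 22.6 vs reported 22.7 → residual 0.1 km
  Station 3: calculated 124.6 vs reported 124.6 → residual 0.0 km
  Station 4: calculated 63.3 vs reported 63.3 → residual 0.0 km
Station 2, Station 3, Station 4 are mutually consistent (residuals ≈ 0); Station 1 is off by 28.7 km.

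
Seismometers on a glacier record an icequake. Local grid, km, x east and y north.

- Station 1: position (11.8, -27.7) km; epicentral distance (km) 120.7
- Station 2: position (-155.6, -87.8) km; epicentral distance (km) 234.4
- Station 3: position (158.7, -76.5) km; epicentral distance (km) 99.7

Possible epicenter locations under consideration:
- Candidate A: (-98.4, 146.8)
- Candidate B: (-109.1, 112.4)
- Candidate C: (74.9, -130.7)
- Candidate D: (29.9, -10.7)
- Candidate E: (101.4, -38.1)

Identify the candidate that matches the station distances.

For each candidate, compare |candidate − station| to the reported distance:
Candidate A: residuals Station 1 85.7, Station 2 7.1, Station 3 240.8 → max 240.8 km
Candidate B: residuals Station 1 64.4, Station 2 28.9, Station 3 228.0 → max 228.0 km
Candidate C: residuals Station 1 0.1, Station 2 0.1, Station 3 0.1 → max 0.1 km
Candidate D: residuals Station 1 95.9, Station 2 33.5, Station 3 44.9 → max 95.9 km
Candidate E: residuals Station 1 30.5, Station 2 27.4, Station 3 30.7 → max 30.7 km
Only Candidate C has all residuals ≈ 0.

Candidate C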